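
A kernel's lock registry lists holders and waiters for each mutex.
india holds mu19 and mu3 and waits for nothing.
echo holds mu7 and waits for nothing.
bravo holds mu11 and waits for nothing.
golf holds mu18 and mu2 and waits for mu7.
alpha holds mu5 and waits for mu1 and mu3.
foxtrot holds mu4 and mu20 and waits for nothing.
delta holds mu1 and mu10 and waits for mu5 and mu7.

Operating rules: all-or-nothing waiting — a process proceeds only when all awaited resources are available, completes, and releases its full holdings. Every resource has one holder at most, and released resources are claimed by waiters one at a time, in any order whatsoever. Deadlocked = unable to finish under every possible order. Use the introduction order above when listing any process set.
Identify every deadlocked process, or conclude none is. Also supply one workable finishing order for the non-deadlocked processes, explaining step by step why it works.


Deadlocked set: alpha and delta.
Key observation: the knot is the closed ring of waits alpha -> delta -> alpha; no other process is dragged down with it.
A valid finishing order for the others: foxtrot, india, echo, bravo, golf.
Step-by-step check:
  foxtrot: no waits; runs immediately, freeing mu4 and mu20
  india: no waits; runs immediately, freeing mu19 and mu3
  echo: no waits; runs immediately, freeing mu7
  bravo: no waits; runs immediately, freeing mu11
  golf: everything it awaited (mu7) is free; runs, freeing mu18 and mu2


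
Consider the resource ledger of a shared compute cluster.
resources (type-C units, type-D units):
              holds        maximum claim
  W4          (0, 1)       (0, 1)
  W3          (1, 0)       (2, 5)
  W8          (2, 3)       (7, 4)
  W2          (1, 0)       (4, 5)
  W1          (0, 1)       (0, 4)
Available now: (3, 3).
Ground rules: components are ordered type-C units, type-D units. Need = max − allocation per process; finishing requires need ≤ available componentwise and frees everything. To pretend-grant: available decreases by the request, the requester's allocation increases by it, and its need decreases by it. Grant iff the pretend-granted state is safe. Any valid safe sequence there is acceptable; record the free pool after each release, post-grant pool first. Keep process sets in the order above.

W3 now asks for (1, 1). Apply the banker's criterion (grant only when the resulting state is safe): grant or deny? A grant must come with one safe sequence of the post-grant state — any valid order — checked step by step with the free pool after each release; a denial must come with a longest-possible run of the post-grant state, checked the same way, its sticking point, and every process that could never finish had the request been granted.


GRANT. The post-grant state is safe; one safe sequence: W4, W1, W3, W2, W8.
Key observation: granting shrinks the pool to (2, 2), yet W4 still fits and the chain goes through.
Check on the post-grant state, step by step:
  pool = (2, 2)
  run W4 (needs (0, 0), free (2, 2)); after release of (0, 1) the pool is (2, 3)
  run W1 (needs (0, 3), free (2, 3)); after release of (0, 1) the pool is (2, 4)
  run W3 (needs (0, 4), free (2, 4)); after release of (2, 1) the pool is (4, 5)
  run W2 (needs (3, 5), free (4, 5)); after release of (1, 0) the pool is (5, 5)
  run W8 (needs (5, 1), free (5, 5)); after release of (2, 3) the pool is (7, 8)


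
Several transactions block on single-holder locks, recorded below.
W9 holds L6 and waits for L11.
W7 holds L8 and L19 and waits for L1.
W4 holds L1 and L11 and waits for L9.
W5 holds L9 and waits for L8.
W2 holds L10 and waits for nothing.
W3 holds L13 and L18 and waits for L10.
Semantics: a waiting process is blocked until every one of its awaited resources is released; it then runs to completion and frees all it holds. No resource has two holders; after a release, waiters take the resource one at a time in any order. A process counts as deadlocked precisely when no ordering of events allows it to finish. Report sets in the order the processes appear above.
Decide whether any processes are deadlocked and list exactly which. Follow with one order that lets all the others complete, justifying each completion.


Deadlocked set: W9, W7, W4 and W5.
Key observation: W4 -> W5 -> W7 -> W4 is a circular wait — nothing in it can go first; W9 waits into the deadlock from upstream.
One completion order for the rest: W2, W3.
Step-by-step check:
  run W2 (it waits on nothing); releases L10
  run W3 (all its waits — L10 — are resolved); releases L13 and L18


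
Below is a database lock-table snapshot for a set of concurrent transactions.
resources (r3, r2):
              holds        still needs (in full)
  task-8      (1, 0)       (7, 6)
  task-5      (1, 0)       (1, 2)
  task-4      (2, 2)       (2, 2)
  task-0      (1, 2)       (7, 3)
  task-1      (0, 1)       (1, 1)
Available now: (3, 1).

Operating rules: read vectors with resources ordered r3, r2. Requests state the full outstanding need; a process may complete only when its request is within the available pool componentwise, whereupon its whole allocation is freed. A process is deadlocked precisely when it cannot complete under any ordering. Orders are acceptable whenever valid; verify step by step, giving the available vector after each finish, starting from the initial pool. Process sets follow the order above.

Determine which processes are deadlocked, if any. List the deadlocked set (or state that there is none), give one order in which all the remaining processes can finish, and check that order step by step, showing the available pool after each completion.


Deadlocked set: task-8 and task-0.
Key observation: even finishing task-1, task-5, task-4 leaves just (6, 4) free — too little r3 for any of the remaining processes.
The rest can finish in the order task-1, task-5, task-4. Step-by-step check:
  pool = (3, 1)
  task-1: need (1, 1) fits (3, 1); releases (0, 1), pool now (3, 2)
  task-5: need (1, 2) fits (3, 2); releases (1, 0), pool now (4, 2)
  task-4: need (2, 2) fits (4, 2); releases (2, 2), pool now (6, 4)
The blocked processes can never fit:
  task-8 still needs (7, 6) but only (6, 4) is free — short on r3 and r2
  task-0 still needs (7, 3) but only (6, 4) is free — short on r3


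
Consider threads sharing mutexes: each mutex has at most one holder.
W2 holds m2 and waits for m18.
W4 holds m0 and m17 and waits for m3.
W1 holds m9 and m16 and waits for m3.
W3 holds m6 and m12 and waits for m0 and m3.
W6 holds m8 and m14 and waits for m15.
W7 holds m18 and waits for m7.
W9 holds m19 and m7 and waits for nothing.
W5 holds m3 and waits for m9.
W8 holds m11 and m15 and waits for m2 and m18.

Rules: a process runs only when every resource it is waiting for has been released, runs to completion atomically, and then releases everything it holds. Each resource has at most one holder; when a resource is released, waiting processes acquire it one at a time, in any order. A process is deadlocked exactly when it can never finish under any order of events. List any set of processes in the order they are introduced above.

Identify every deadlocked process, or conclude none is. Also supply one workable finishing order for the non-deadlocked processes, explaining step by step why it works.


Deadlocked: W4, W1, W3 and W5.
Key observation: nobody on the ring W5 -> W1 -> W5 can start until another member finishes, which never happens; W4 and W3 wait into the deadlock from upstream.
A valid finishing order for the others: W9, W7, W2, W8, W6.
Verifying each step:
  run W9 (it waits on nothing); releases m19 and m7
  run W7 (all its waits — m7 — are resolved); releases m18
  run W2 (all its waits — m18 — are resolved); releases m2
  run W8 (all its waits — m2 and m18 — are resolved); releases m11 and m15
  run W6 (all its waits — m15 — are resolved); releases m8 and m14


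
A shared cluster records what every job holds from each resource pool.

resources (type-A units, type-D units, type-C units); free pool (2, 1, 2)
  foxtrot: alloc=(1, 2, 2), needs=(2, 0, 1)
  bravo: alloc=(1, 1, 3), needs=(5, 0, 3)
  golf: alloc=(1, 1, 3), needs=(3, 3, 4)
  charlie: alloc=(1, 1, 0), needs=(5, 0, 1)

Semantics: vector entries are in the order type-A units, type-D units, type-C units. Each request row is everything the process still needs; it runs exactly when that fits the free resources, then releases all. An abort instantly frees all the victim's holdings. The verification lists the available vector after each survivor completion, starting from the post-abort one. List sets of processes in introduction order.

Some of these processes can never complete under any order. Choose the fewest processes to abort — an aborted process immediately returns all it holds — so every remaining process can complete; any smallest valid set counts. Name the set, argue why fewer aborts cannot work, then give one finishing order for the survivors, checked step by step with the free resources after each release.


Minimum abort set: charlie.
Key observation: the returned (1, 1, 0) from charlie is what brings bravo — unrunnable before, under any order — into play at step 3.
Minimality: the empty abort set fails — the state is deadlocked as it stands.
Survivors finish in the order: foxtrot, golf, bravo. Step-by-step check (pool after the aborts first):
  pool = (3, 2, 2)
  foxtrot: need (2, 0, 1) fits (3, 2, 2); releases (1, 2, 2), pool now (4, 4, 4)
  golf: need (3, 3, 4) fits (4, 4, 4); releases (1, 1, 3), pool now (5, 5, 7)
  bravo: need (5, 0, 3) fits (5, 5, 7); releases (1, 1, 3), pool now (6, 6, 10)


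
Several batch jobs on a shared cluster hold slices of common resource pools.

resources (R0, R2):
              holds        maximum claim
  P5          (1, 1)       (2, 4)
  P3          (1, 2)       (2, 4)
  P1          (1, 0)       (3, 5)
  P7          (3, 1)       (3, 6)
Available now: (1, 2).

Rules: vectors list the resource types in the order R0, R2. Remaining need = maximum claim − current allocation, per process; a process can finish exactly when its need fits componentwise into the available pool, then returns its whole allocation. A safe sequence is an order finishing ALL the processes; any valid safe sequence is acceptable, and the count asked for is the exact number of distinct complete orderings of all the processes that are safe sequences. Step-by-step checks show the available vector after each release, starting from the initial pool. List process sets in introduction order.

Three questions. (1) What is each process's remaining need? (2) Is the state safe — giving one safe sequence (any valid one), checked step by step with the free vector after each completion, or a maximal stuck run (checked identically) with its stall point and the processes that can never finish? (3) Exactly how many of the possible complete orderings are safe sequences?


(1) Remaining need (order R0, R2):
  P5: (1, 3)
  P3: (1, 2)
  P1: (2, 5)
  P7: (0, 5)
(2) SAFE. One safe sequence: P3, P5, P7, P1.
Key observation: the order's first zero-slack moment is P3 ((1, 2) needed, (1, 2) free — a requested resource with nothing to spare).
Verifying each step:
  pool = (1, 2)
  P3 needs (1, 2) <= (1, 2) -> finishes; pool += (1, 2) = (2, 4)
  P5 needs (1, 3) <= (2, 4) -> finishes; pool += (1, 1) = (3, 5)
  P7 needs (0, 5) <= (3, 5) -> finishes; pool += (3, 1) = (6, 6)
  P1 needs (2, 5) <= (6, 6) -> finishes; pool += (1, 0) = (7, 6)
(3) Precisely 2 of the possible complete orderings are safe sequences.


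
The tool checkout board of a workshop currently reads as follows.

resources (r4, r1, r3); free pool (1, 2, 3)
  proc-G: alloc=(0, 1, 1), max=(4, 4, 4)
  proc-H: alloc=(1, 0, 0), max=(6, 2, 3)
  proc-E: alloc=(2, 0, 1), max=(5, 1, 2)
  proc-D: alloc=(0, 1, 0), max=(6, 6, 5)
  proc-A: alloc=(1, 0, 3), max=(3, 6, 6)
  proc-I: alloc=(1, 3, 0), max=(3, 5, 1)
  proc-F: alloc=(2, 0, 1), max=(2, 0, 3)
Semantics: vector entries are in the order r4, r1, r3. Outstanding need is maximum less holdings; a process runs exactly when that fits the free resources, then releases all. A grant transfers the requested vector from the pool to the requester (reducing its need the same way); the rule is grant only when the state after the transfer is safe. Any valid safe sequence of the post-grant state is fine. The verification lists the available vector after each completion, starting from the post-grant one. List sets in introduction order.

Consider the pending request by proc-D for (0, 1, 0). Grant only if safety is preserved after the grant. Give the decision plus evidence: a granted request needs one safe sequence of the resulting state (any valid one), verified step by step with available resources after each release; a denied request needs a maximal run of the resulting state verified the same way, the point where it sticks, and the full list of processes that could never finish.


DENY: after the grant no complete ordering would exist.
Key observation: after proc-F, proc-E complete, (5, 1, 5) is the best the pool ever gets, yet each leftover process wants more r1.
After a pretend grant, a maximal execution: proc-F, proc-E — then nothing else fits. Walking it through:
  pool = (1, 1, 3)
  proc-F needs (0, 0, 2) <= (1, 1, 3) -> finishes; pool += (2, 0, 1) = (3, 1, 4)
  proc-E needs (3, 1, 1) <= (3, 1, 4) -> finishes; pool += (2, 0, 1) = (5, 1, 5)
  blocked: proc-G wants (4, 3, 3), pool (5, 1, 5) — not enough r1
  blocked: proc-H wants (5, 2, 3), pool (5, 1, 5) — not enough r1
  blocked: proc-D wants (6, 4, 5), pool (5, 1, 5) — not enough r4 and r1
  blocked: proc-A wants (2, 6, 3), pool (5, 1, 5) — not enough r1
  blocked: proc-I wants (2, 2, 1), pool (5, 1, 5) — not enough r1
Post-grant, the permanently blocked set is proc-G, proc-H, proc-D, proc-A and proc-I.


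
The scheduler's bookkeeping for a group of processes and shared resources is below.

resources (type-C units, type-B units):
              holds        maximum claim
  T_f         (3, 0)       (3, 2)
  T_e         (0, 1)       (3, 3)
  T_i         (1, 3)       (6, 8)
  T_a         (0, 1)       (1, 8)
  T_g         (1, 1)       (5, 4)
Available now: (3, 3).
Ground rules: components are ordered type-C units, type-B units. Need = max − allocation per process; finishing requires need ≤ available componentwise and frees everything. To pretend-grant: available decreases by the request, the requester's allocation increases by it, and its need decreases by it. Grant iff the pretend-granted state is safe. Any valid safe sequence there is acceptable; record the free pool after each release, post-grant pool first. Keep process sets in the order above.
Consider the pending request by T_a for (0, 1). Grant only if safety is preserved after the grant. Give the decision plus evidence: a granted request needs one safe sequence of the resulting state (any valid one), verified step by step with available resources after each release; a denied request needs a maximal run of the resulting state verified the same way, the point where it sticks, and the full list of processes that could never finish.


DENY: after the grant no complete ordering would exist.
Key observation: once T_e, T_f, T_g finish, the pool peaks at (7, 4) — and every remaining process still needs more type-B units than that.
Pretend the grant happened; the run T_e, T_f, T_g goes as far as possible. Walking it through:
  pool = (3, 2)
  T_e: need (3, 2) fits (3, 2); releases (0, 1), pool now (3, 3)
  T_f: need (0, 2) fits (3, 3); releases (3, 0), pool now (6, 3)
  T_g: need (4, 3) fits (6, 3); releases (1, 1), pool now (7, 4)
  blocked: T_i wants (5, 5), pool (7, 4) — not enough type-B units
  blocked: T_a wants (1, 6), pool (7, 4) — not enough type-B units
Had the request been granted, T_i and T_a could never finish.


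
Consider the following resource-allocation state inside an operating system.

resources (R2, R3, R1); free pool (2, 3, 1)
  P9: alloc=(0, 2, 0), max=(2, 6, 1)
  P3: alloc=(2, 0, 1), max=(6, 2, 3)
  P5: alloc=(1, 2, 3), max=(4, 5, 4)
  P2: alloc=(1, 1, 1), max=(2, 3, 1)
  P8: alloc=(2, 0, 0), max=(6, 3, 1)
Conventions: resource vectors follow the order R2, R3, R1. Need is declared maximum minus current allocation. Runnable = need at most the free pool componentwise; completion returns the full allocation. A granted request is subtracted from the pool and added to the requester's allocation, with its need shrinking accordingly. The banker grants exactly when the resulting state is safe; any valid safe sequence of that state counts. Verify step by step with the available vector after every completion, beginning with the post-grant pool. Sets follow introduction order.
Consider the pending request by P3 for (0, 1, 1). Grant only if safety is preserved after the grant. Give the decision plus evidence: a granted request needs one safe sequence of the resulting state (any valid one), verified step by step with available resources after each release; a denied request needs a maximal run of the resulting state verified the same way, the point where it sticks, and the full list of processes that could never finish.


GRANT: granting preserves safety; a valid post-grant sequence is P2, P5, P8, P3, P9.
Key observation: the grant leaves (2, 2, 0) free — enough for P2, whose release restarts the cascade.
Verifying the post-grant state step by step:
  pool = (2, 2, 0)
  P2: need (1, 2, 0) fits (2, 2, 0); releases (1, 1, 1), pool now (3, 3, 1)
  P5: need (3, 3, 1) fits (3, 3, 1); releases (1, 2, 3), pool now (4, 5, 4)
  P8: need (4, 3, 1) fits (4, 5, 4); releases (2, 0, 0), pool now (6, 5, 4)
  P3: need (4, 1, 1) fits (6, 5, 4); releases (2, 1, 2), pool now (8, 6, 6)
  P9: need (2, 4, 1) fits (8, 6, 6); releases (0, 2, 0), pool now (8, 8, 6)


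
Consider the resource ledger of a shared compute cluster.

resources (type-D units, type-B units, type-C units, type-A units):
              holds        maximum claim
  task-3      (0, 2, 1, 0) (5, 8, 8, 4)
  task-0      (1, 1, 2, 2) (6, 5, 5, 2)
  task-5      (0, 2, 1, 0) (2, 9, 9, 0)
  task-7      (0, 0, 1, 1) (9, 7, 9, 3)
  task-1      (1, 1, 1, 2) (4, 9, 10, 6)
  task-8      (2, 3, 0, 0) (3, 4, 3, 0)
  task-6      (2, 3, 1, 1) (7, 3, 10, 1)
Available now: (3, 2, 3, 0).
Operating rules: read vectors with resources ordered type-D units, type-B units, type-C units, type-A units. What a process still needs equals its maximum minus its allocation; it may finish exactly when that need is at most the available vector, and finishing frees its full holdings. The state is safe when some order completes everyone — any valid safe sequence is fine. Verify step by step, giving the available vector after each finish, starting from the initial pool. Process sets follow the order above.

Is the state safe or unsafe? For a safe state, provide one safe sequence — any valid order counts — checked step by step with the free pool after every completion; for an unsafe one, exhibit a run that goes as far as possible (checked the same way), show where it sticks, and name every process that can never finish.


The state is UNSAFE.
Key observation: even finishing task-8, task-0 leaves just (6, 6, 5, 2) free — too little type-C units for any of the remaining processes.
The run task-8, task-0 cannot be extended any further. Step-by-step check:
  pool = (3, 2, 3, 0)
  task-8: need (1, 1, 3, 0) fits (3, 2, 3, 0); releases (2, 3, 0, 0), pool now (5, 5, 3, 0)
  task-0: need (5, 4, 3, 0) fits (5, 5, 3, 0); releases (1, 1, 2, 2), pool now (6, 6, 5, 2)
  blocked: task-3 wants (5, 6, 7, 4), pool (6, 6, 5, 2) — not enough type-C units and type-A units
  blocked: task-5 wants (2, 7, 8, 0), pool (6, 6, 5, 2) — not enough type-B units and type-C units
  blocked: task-7 wants (9, 7, 8, 2), pool (6, 6, 5, 2) — not enough type-D units, type-B units and type-C units
  blocked: task-1 wants (3, 8, 9, 4), pool (6, 6, 5, 2) — not enough type-B units, type-C units and type-A units
  blocked: task-6 wants (5, 0, 9, 0), pool (6, 6, 5, 2) — not enough type-C units
Permanently blocked: task-3, task-5, task-7, task-1 and task-6.


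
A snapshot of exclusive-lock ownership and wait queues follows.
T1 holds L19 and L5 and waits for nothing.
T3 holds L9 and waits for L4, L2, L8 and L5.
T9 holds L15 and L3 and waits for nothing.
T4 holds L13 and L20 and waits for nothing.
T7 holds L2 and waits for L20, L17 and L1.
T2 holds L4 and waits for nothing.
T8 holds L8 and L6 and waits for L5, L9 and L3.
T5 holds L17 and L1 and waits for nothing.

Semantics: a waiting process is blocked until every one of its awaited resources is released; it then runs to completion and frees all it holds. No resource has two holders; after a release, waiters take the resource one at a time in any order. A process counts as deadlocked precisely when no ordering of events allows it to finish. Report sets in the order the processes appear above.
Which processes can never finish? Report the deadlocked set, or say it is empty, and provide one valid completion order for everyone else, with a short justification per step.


Deadlocked set: T3 and T8.
Key observation: the knot is the closed ring of waits T3 -> T8 -> T3; no other process is dragged down with it.
The rest can finish in the order T4, T5, T2, T9, T7, T1.
Check, step by step:
  run T4 (it waits on nothing); releases L13 and L20
  run T5 (it waits on nothing); releases L17 and L1
  run T2 (it waits on nothing); releases L4
  run T9 (it waits on nothing); releases L15 and L3
  T7: everything it awaited (L20, L17 and L1) is free; runs, freeing L2
  run T1 (it waits on nothing); releases L19 and L5


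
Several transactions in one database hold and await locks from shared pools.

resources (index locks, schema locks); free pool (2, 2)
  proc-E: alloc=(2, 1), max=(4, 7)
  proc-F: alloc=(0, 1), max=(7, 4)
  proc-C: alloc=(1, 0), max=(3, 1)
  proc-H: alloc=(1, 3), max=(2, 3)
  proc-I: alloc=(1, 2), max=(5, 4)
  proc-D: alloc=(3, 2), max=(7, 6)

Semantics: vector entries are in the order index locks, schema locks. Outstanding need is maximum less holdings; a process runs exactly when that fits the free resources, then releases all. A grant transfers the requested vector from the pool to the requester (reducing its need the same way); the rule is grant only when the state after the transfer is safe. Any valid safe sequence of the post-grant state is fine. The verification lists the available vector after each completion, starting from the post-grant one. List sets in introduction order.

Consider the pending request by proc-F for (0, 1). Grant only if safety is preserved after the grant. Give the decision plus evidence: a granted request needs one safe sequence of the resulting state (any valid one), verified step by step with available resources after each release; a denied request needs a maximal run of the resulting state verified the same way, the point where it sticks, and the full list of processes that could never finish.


GRANT: granting preserves safety; a valid post-grant sequence is proc-C, proc-H, proc-D, proc-E, proc-I, proc-F.
Key observation: with (2, 1) left after the transfer, proc-C can run at once — the state stays safe.
Step-by-step check of the post-grant state:
  pool = (2, 1)
  run proc-C (needs (2, 1), free (2, 1)); after release of (1, 0) the pool is (3, 1)
  run proc-H (needs (1, 0), free (3, 1)); after release of (1, 3) the pool is (4, 4)
  run proc-D (needs (4, 4), free (4, 4)); after release of (3, 2) the pool is (7, 6)
  run proc-E (needs (2, 6), free (7, 6)); after release of (2, 1) the pool is (9, 7)
  run proc-I (needs (4, 2), free (9, 7)); after release of (1, 2) the pool is (10, 9)
  run proc-F (needs (7, 2), free (10, 9)); after release of (0, 2) the pool is (10, 11)


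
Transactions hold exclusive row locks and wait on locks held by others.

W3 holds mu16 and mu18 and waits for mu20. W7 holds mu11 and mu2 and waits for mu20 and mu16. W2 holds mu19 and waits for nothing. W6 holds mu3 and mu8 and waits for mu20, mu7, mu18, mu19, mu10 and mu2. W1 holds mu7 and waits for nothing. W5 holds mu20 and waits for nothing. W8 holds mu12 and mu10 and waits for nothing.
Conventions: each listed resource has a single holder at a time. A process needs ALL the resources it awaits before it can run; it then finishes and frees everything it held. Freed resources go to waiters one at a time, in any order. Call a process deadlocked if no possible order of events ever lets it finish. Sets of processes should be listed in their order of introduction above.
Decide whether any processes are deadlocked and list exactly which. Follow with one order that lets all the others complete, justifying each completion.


The deadlocked set is empty.
Key observation: there is no circular wait here — follow any chain and it reaches a process that is free to run now.
One completion order for the rest: W1, W5, W8, W2, W3, W7, W6.
Verifying each step:
  run W1 (it waits on nothing); releases mu7
  run W5 (it waits on nothing); releases mu20
  run W8 (it waits on nothing); releases mu12 and mu10
  run W2 (it waits on nothing); releases mu19
  W3 waits on mu20 — all released -> runs and releases mu16 and mu18
  W7 waits on mu20 and mu16 — all released -> runs and releases mu11 and mu2
  W6 waits on mu20, mu7, mu18, mu19, mu10 and mu2 — all released -> runs and releases mu3 and mu8


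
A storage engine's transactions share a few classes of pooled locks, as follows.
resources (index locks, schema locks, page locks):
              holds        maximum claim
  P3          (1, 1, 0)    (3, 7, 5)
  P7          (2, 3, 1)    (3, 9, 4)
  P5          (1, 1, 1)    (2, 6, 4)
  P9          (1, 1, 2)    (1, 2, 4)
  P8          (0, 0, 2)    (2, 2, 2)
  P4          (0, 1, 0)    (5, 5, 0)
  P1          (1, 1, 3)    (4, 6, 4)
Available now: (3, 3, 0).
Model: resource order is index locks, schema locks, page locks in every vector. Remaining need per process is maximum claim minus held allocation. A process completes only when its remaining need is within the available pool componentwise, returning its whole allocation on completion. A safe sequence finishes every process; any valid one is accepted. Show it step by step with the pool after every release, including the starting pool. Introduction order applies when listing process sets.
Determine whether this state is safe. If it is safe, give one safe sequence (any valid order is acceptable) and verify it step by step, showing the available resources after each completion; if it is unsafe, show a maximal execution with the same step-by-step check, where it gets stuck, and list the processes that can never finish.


UNSAFE — no complete ordering exists.
Key observation: after P8, P9 the pool peaks at (4, 4, 4), and each blocked process is short somewhere: P3 on schema locks, page locks; P7 on schema locks; P5 on schema locks; P4 on index locks; P1 on schema locks.
A maximal execution: P8, P9 — then nothing else fits. Verifying each step:
  pool = (3, 3, 0)
  P8: need (2, 2, 0) fits (3, 3, 0); releases (0, 0, 2), pool now (3, 3, 2)
  P9: need (0, 1, 2) fits (3, 3, 2); releases (1, 1, 2), pool now (4, 4, 4)
  P3 cannot run: need (2, 6, 5) vs free (4, 4, 4) (insufficient schema locks and page locks)
  P7 cannot run: need (1, 6, 3) vs free (4, 4, 4) (insufficient schema locks)
  P5 cannot run: need (1, 5, 3) vs free (4, 4, 4) (insufficient schema locks)
  P4 cannot run: need (5, 4, 0) vs free (4, 4, 4) (insufficient index locks)
  P1 cannot run: need (3, 5, 1) vs free (4, 4, 4) (insufficient schema locks)
Never able to finish: P3, P7, P5, P4 and P1.


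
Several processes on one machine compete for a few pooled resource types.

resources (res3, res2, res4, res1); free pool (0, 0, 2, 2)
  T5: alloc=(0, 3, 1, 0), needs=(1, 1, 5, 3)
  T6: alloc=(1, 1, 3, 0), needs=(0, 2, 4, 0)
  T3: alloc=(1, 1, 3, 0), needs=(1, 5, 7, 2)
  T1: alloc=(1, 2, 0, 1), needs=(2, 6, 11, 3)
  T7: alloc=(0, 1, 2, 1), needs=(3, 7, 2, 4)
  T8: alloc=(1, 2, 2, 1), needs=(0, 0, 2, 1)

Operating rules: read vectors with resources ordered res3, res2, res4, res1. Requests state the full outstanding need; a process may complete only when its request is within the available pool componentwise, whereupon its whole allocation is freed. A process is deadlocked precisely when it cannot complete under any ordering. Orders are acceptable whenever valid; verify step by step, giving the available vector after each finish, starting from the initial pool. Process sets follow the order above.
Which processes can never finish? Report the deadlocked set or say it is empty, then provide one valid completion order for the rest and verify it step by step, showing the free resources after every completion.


Nothing here is deadlocked.
Key observation: beginning at T8, releases accumulate fast enough that every process eventually fits.
The rest can finish in the order T8, T6, T5, T3, T1, T7. Check, step by step:
  pool = (0, 0, 2, 2)
  run T8 (needs (0, 0, 2, 1), free (0, 0, 2, 2)); after release of (1, 2, 2, 1) the pool is (1, 2, 4, 3)
  run T6 (needs (0, 2, 4, 0), free (1, 2, 4, 3)); after release of (1, 1, 3, 0) the pool is (2, 3, 7, 3)
  run T5 (needs (1, 1, 5, 3), free (2, 3, 7, 3)); after release of (0, 3, 1, 0) the pool is (2, 6, 8, 3)
  run T3 (needs (1, 5, 7, 2), free (2, 6, 8, 3)); after release of (1, 1, 3, 0) the pool is (3, 7, 11, 3)
  run T1 (needs (2, 6, 11, 3), free (3, 7, 11, 3)); after release of (1, 2, 0, 1) the pool is (4, 9, 11, 4)
  run T7 (needs (3, 7, 2, 4), free (4, 9, 11, 4)); after release of (0, 1, 2, 1) the pool is (4, 10, 13, 5)


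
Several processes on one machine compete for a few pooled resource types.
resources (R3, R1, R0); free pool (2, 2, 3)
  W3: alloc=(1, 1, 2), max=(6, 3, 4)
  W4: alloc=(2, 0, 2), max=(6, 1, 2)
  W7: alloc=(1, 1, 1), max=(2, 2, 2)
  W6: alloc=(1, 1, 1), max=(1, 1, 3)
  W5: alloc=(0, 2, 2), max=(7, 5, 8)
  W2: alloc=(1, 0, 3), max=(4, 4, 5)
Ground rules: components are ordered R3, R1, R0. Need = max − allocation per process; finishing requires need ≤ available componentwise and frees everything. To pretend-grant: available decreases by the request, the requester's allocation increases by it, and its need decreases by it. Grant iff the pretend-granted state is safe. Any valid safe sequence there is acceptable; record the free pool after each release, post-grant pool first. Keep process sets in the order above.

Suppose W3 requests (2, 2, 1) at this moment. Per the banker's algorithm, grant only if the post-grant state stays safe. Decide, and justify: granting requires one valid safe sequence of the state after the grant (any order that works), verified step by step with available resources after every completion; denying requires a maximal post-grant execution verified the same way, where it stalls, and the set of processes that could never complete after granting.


DENY: after the grant no complete ordering would exist.
Key observation: after W6, W7 complete, (2, 2, 4) is the best the pool ever gets, yet each leftover process wants more R3.
After a pretend grant, a maximal execution: W6, W7 — then nothing else fits. Step-by-step check:
  pool = (0, 0, 2)
  W6: need (0, 0, 2) fits (0, 0, 2); releases (1, 1, 1), pool now (1, 1, 3)
  W7: need (1, 1, 1) fits (1, 1, 3); releases (1, 1, 1), pool now (2, 2, 4)
  blocked: W3 wants (3, 0, 1), pool (2, 2, 4) — not enough R3
  blocked: W4 wants (4, 1, 0), pool (2, 2, 4) — not enough R3
  blocked: W5 wants (7, 3, 6), pool (2, 2, 4) — not enough R3, R1 and R0
  blocked: W2 wants (3, 4, 2), pool (2, 2, 4) — not enough R3 and R1
Processes that could never finish after the grant: W3, W4, W5 and W2.


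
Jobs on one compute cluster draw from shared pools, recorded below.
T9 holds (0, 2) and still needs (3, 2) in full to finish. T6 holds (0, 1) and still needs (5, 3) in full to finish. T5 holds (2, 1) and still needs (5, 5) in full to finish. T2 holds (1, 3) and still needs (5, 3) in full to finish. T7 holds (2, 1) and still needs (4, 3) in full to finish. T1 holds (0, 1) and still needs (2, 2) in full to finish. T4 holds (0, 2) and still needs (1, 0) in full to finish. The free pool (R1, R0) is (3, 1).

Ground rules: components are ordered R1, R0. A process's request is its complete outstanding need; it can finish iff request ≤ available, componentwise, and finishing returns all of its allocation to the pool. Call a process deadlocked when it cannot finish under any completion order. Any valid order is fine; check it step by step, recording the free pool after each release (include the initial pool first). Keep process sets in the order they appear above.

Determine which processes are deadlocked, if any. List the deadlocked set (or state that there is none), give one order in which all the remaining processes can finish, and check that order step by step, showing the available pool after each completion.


The deadlocked set is T6, T5, T2 and T7.
Key observation: after T4, T1, T9 complete, (3, 6) is the best the pool ever gets, yet each leftover process wants more R1.
A valid finishing order for the others: T4, T1, T9. Walking it through:
  pool = (3, 1)
  run T4 (needs (1, 0), free (3, 1)); after release of (0, 2) the pool is (3, 3)
  run T1 (needs (2, 2), free (3, 3)); after release of (0, 1) the pool is (3, 4)
  run T9 (needs (3, 2), free (3, 4)); after release of (0, 2) the pool is (3, 6)
The blocked processes can never fit:
  T6 cannot run: need (5, 3) vs free (3, 6) (insufficient R1)
  T5 cannot run: need (5, 5) vs free (3, 6) (insufficient R1)
  T2 cannot run: need (5, 3) vs free (3, 6) (insufficient R1)
  T7 cannot run: need (4, 3) vs free (3, 6) (insufficient R1)


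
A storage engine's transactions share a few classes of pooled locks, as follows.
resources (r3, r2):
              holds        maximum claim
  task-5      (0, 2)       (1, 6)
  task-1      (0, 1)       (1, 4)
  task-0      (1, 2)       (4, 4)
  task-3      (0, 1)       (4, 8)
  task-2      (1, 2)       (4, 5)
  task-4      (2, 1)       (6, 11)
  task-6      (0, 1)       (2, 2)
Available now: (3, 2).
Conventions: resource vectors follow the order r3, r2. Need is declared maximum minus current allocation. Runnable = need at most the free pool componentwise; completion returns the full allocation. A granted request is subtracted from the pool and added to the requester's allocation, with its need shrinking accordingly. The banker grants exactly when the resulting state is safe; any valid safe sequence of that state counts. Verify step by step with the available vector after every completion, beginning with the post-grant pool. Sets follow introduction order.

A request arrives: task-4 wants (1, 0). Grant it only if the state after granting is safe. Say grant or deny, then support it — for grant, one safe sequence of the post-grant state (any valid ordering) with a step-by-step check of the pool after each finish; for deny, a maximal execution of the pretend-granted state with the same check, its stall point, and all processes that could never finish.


DENY: after the grant no complete ordering would exist.
Key observation: even finishing task-6, task-1, task-5 leaves just (2, 6) free — too little r3 for any of the remaining processes.
On the post-grant state, task-6, task-1, task-5 is a maximal run — nothing extends it. Verifying each step:
  pool = (2, 2)
  task-6: need (2, 1) fits (2, 2); releases (0, 1), pool now (2, 3)
  task-1: need (1, 3) fits (2, 3); releases (0, 1), pool now (2, 4)
  task-5: need (1, 4) fits (2, 4); releases (0, 2), pool now (2, 6)
  blocked: task-0 wants (3, 2), pool (2, 6) — not enough r3
  blocked: task-3 wants (4, 7), pool (2, 6) — not enough r3 and r2
  blocked: task-2 wants (3, 3), pool (2, 6) — not enough r3
  blocked: task-4 wants (3, 10), pool (2, 6) — not enough r3 and r2
Processes that could never finish after the grant: task-0, task-3, task-2 and task-4.


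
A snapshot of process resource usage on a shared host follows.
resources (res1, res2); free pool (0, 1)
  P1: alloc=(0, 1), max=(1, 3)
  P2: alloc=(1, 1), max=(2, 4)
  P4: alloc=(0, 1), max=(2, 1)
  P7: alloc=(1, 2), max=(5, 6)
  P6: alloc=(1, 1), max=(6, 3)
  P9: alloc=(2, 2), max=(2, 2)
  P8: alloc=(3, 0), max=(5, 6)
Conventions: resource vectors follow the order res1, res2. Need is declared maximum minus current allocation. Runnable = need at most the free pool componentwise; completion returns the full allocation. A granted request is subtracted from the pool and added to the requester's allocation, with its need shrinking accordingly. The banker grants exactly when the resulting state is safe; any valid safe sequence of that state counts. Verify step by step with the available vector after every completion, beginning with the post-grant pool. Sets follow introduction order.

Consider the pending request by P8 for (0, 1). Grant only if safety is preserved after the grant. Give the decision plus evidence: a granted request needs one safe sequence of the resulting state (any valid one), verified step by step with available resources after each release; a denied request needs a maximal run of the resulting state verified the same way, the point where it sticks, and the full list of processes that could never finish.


GRANT — the state after the grant stays safe, e.g. via P9, P4, P1, P2, P8, P7, P6.
Key observation: the transfer keeps a workable pool ((0, 0)); P9 starts the safe sequence.
Step-by-step check of the post-grant state:
  pool = (0, 0)
  P9: need (0, 0) fits (0, 0); releases (2, 2), pool now (2, 2)
  P4: need (2, 0) fits (2, 2); releases (0, 1), pool now (2, 3)
  P1: need (1, 2) fits (2, 3); releases (0, 1), pool now (2, 4)
  P2: need (1, 3) fits (2, 4); releases (1, 1), pool now (3, 5)
  P8: need (2, 5) fits (3, 5); releases (3, 1), pool now (6, 6)
  P7: need (4, 4) fits (6, 6); releases (1, 2), pool now (7, 8)
  P6: need (5, 2) fits (7, 8); releases (1, 1), pool now (8, 9)


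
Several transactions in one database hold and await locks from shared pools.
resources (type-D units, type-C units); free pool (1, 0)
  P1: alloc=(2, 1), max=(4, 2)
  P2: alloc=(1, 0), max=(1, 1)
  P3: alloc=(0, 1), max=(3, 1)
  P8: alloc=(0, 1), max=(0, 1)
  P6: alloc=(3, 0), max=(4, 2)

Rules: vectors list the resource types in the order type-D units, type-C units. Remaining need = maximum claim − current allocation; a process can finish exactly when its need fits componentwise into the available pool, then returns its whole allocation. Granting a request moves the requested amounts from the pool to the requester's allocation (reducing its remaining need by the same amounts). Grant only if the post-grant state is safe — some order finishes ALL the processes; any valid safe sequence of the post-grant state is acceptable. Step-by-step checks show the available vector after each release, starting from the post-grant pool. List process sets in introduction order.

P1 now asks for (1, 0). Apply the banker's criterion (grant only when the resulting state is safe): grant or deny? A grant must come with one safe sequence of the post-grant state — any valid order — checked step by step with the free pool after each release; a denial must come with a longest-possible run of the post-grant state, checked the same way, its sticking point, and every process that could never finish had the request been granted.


GRANT — the state after the grant stays safe, e.g. via P8, P2, P1, P3, P6.
Key observation: even at the reduced pool (0, 0), P8 fits immediately, so safety survives the grant.
Check on the post-grant state, step by step:
  pool = (0, 0)
  P8: need (0, 0) fits (0, 0); releases (0, 1), pool now (0, 1)
  P2: need (0, 1) fits (0, 1); releases (1, 0), pool now (1, 1)
  P1: need (1, 1) fits (1, 1); releases (3, 1), pool now (4, 2)
  P3: need (3, 0) fits (4, 2); releases (0, 1), pool now (4, 3)
  P6: need (1, 2) fits (4, 3); releases (3, 0), pool now (7, 3)


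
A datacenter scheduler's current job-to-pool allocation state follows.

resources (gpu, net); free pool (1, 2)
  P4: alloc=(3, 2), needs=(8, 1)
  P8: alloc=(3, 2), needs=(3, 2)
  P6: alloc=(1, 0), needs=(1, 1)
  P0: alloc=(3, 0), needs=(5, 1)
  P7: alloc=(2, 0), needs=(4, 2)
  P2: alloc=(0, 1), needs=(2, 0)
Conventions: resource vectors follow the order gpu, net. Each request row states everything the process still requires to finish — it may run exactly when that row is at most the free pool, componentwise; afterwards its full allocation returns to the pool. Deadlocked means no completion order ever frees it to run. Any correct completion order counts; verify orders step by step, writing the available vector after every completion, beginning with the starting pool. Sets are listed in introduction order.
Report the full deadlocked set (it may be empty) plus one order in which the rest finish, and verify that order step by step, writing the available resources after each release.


Deadlocked: P4, P8, P0 and P7.
Key observation: the pool after P6, P2 is (2, 3); every surviving request exceeds it in gpu, so progress ends there.
The rest can finish in the order P6, P2. Walking it through:
  pool = (1, 2)
  P6: need (1, 1) fits (1, 2); releases (1, 0), pool now (2, 2)
  P2: need (2, 0) fits (2, 2); releases (0, 1), pool now (2, 3)
None of the blocked processes ever fits:
  P4 cannot run: need (8, 1) vs free (2, 3) (insufficient gpu)
  P8 cannot run: need (3, 2) vs free (2, 3) (insufficient gpu)
  P0 cannot run: need (5, 1) vs free (2, 3) (insufficient gpu)
  P7 cannot run: need (4, 2) vs free (2, 3) (insufficient gpu)
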